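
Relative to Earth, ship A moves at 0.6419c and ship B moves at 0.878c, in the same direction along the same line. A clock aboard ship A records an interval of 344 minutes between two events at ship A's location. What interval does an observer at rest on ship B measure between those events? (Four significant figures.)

Transform ship A's velocity into ship B's frame: (0.6419 − 0.878)/(1 − 0.6419·0.878) = −0.2361/0.4364118, so the relative speed is 0.541c.
γ for this relative speed: γ = 1/√(1 − 0.292681) = 1.189.
The clock on ship A records proper time, so ship B measures Δt = γΔτ = 1.189 × 344 = 409.0 minutes.

409.0 minutes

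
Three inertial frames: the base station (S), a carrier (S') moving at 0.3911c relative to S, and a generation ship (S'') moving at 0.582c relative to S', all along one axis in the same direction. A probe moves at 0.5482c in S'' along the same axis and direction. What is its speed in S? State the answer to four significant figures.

0.9347c

Compose velocities in two stages. Stage 1 (into S'): u₁ = (0.5482+0.582)/(1+0.5482×0.582) = 0.85683.
Stage 2 (into S): u = (0.85683+0.3911)/(1+0.85683×0.3911) = 0.9347, so the speed is 0.9347c.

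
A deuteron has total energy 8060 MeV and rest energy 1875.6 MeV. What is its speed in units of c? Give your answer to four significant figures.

0.9725c

Total energy E = γmc² gives γ = 8060/1875.6 = 4.2973.
Hence β = √(1 − 1/γ²) = √(1 − 0.0541513) = √0.9458487 = 0.9725.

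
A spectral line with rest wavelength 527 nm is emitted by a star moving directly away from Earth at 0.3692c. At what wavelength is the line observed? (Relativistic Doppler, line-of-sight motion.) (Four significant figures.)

776.4 nm

Relativistic Doppler for wavelength: λ_obs = λ_src · √((1+β)/(1−β)).
With β = 0.3692: factor = √(1.3692/0.6308) = 1.4733.
λ_obs = 527 × 1.4733 = 776.4 nm.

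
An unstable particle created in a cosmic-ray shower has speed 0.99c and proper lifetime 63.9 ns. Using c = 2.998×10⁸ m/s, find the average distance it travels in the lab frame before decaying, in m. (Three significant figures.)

With β = 0.99, γ = 1/√(1 − 0.99²) = 1/√0.0199 = 7.0888.
Lab-frame lifetime: Δt = γτ = 7.0888 × 63.9 ns = 452.97 ns.
Distance: d = vΔt = 0.99 × 2.998×10⁸ m/s × 4.5297×10^-7 s = 134 m.

134 m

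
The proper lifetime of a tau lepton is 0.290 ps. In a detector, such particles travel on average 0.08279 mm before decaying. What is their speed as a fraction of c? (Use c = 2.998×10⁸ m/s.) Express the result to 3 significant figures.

0.690c

Let x = d/(cτ) = 8.279×10^-5 m / (2.998×10⁸ m/s × 2.900×10^-13 s) = 0.95224. Since d = βγcτ, x = βγ = β/√(1−β²).
Solving: β² = x²/(1+x²) = 0.906761/1.906761 = 0.47555, so β = 0.690.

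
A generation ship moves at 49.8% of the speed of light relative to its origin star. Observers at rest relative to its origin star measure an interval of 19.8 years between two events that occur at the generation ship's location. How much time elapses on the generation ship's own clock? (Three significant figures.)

With β = 0.498, γ = 1/√(1 − 0.498²) = 1/√0.751996 = 1.1532.
The generation ship's clock runs slow as seen from its origin star, so Δτ = Δt/γ = 19.8/1.1532 = 17.2 years.

17.2 years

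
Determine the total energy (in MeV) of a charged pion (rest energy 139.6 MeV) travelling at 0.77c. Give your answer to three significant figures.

γ = 1/√(1 − β²) = 1/√(1 − 0.5929) = 1/√0.4071 = 1/0.638044 = 1.5673.
Total energy: E = γmc² = 1.5673 × 139.6 MeV = 219 MeV.

219 MeV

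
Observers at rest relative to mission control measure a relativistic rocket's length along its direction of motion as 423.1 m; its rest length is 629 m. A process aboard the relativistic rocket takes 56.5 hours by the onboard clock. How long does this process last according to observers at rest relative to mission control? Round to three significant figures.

From L = L₀/γ: γ = 629/423.1 = 1.48665.
The same γ dilates the second interval: 1.48665 × 56.5 hours = 84.0 hours.

84.0 hours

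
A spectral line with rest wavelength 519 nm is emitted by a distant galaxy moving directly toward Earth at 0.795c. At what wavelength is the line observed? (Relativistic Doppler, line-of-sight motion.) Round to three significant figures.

Relativistic Doppler for wavelength: λ_obs = λ_src · √((1−β)/(1+β)).
With β = 0.795: factor = √(0.205/1.795) = 0.33794.
λ_obs = 519 × 0.33794 = 175 nm.

175 nm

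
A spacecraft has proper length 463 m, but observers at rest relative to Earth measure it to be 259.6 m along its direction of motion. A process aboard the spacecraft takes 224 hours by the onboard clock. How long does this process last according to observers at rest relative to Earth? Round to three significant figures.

400 hours

Length contraction gives γ = L₀/L = 463/259.6 = 1.78351.
Δt = γΔτ = 1.78351 × 224 = 400 hours.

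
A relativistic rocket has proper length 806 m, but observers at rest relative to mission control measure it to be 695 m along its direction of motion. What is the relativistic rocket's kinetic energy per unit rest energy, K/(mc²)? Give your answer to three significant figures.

0.160

Length contraction gives γ = L₀/L = 806/695 = 1.15971.
Since K = (γ−1)mc², K/(mc²) = 1.15971 − 1 = 0.160.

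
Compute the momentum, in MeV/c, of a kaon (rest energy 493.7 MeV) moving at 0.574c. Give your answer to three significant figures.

346 MeV/c

γ = 1/√(1 − β²) = 1/√(1 − 0.329476) = 1/√0.670524 = 1/0.818855 = 1.2212.
Momentum: p = γβ·mc = 1.2212 × 0.574 × 493.7 MeV/c = 346 MeV/c.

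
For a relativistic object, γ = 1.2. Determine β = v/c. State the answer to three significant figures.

0.553

β = √(1 − 1/γ²) = √(1 − 1/1.44) = √0.305556 = 0.553.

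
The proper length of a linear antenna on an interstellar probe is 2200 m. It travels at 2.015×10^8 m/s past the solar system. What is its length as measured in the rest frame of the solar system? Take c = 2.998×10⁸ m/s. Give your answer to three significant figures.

β = v/c = (2.015×10^8 m/s)/(2.998×10⁸ m/s) = 0.672115.
γ = 1/√(1 − β²) = 1/√(1 − 0.4517386) = 1/√0.5482614 = 1/0.740447 = 1.3505.
Along the direction of motion the measured length is L₀/γ = 2200/1.3505 = 1630 m.

1630 m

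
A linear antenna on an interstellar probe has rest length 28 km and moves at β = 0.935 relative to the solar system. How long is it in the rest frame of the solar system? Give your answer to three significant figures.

Lorentz factor: γ = (1 − 0.874225)^(−1/2) = 2.8197.
Along the direction of motion the measured length is L₀/γ = 28/2.8197 = 9.93 km.

9.93 km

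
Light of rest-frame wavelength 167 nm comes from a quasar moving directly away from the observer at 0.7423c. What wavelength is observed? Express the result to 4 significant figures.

434.2 nm

Relativistic Doppler for wavelength: λ_obs = λ_src · √((1+β)/(1−β)).
With β = 0.7423: factor = √(1.7423/0.2577) = 2.6002.
λ_obs = 167 × 2.6002 = 434.2 nm.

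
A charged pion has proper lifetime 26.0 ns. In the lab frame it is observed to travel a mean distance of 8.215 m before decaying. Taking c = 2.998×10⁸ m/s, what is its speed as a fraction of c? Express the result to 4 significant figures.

0.7254c

d = βγcτ ⇒ βγ = d/(cτ) = 8.215 m / (7.7948 m) = 1.0539.
β = (βγ)/√(1+(βγ)²) = 1.0539/√2.11071 = 0.7254.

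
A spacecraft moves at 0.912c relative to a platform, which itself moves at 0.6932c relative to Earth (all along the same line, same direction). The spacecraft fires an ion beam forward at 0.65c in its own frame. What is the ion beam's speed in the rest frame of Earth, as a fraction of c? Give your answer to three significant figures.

0.996c

Apply u = (u'+v)/(1+u'v) twice. Ion beam in the platform frame: (0.65+0.912)/(1+0.65·0.912) = 1.562/1.5928 = 0.98066c.
That velocity, transformed to the rest frame of Earth: (0.98066+0.6932)/(1+0.98066·0.6932) = 1.67386/1.679793512 = 0.99647c.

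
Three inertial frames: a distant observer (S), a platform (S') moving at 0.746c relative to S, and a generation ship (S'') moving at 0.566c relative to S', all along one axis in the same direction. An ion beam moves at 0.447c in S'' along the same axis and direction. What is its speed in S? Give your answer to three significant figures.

Apply u = (u'+v)/(1+u'v) twice. Ion beam in the platform frame: (0.447+0.566)/(1+0.447·0.566) = 1.013/1.253002 = 0.80846c.
That velocity, transformed to the rest frame of a distant observer: (0.80846+0.746)/(1+0.80846·0.746) = 1.55446/1.60311116 = 0.96965c.

0.970c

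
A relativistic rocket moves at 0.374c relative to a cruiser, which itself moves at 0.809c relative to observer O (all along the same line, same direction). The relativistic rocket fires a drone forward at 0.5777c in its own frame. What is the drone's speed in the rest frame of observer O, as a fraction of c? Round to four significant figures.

0.9746c

First combine the drone and relativistic rocket (S''→S'): u₁ = (0.5777 + 0.374)/(1 + 0.5777×0.374) = 0.9517/1.2160598 = 0.78261.
Then combine with the cruiser (S'→S): u = (0.78261 + 0.809)/(1 + 0.78261×0.809) = 1.59161/1.63313149 = 0.97458.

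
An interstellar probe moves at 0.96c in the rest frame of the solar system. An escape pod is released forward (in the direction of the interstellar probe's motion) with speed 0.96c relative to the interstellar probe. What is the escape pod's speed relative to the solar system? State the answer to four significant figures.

0.9992c

In units of c, u = (u' + v)/(1 + u'v) with u' = 0.96 and v = 0.96.
Numerator: 0.96 + 0.96 = 1.92. Denominator: 1 + (0.96)(0.96) = 1.9216.
u = 1.92/1.9216 = 0.99917, so the speed is 0.9992c.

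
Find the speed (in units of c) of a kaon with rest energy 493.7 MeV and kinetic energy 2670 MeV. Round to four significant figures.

0.9877c

γ = 1 + K/(mc²) = 1 + 2670/493.7 = 6.4081.
β = √(1 − 1/γ²) = √(1 − 0.0243524) = √0.9756476 = 0.9877.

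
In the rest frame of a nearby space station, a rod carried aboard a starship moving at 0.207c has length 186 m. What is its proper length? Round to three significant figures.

190 m

With β = 0.207, γ = 1/√(1 − 0.207²) = 1/√0.957151 = 1.0221.
Proper length: L₀ = γ·L = 1.0221 × 186 = 190 m.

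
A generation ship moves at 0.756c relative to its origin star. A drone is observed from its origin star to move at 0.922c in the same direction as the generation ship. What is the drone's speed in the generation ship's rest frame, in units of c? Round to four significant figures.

0.5479c

Transform to the generation ship's frame: u' = (u − v)/(1 − uv/c²).
u' = (0.922 − 0.756)/(1 − 0.922×0.756) = 0.166/0.302968 = 0.54791.
Speed in the generation ship's frame: 0.5479c (in the same direction).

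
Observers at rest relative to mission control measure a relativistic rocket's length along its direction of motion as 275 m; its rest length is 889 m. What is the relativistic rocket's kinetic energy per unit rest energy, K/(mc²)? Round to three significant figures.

From L = L₀/γ: γ = 889/275 = 3.23273.
Since K = (γ−1)mc², K/(mc²) = 3.23273 − 1 = 2.23.

2.23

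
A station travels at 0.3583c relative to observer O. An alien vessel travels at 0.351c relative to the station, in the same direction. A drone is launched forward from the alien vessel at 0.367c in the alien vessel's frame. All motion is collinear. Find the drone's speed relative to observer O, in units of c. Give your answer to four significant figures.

0.8098c

First combine the drone and alien vessel (S''→S'): u₁ = (0.367 + 0.351)/(1 + 0.367×0.351) = 0.718/1.128817 = 0.63606.
Then combine with the station (S'→S): u = (0.63606 + 0.3583)/(1 + 0.63606×0.3583) = 0.99436/1.227900298 = 0.80981.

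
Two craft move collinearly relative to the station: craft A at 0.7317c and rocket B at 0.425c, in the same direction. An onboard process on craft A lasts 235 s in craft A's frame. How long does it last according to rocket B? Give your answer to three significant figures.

262 s

Speed of craft A in rocket B's frame: u = (v_A − v_B)/(1 − v_A v_B/c²) = (0.7317 − 0.425)/(1 − 0.7317×0.425) = 0.3067/0.6890275 = 0.44512; |u| = 0.44512c.
γ for this relative speed: γ = 1/√(1 − 0.198132) = 1.1167.
Craft A's interval is proper; time dilation gives Δt_B = γΔτ = 1.1167 × 235 s = 262 s.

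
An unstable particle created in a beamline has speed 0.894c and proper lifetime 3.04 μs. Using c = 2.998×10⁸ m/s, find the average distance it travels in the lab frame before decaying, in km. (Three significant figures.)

With β = 0.894, γ = 1/√(1 − 0.894²) = 1/√0.200764 = 2.2318.
Lab-frame lifetime: Δt = γτ = 2.2318 × 3.04 μs = 6.7847 μs.
Distance: d = vΔt = 0.894 × 2.998×10⁸ m/s × 6.7847×10^-6 s = 1820 m = 1.82 km.

1.82 km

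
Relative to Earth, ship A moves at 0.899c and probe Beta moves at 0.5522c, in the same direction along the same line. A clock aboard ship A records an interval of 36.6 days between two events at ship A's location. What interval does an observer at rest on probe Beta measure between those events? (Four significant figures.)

Transform ship A's velocity into probe Beta's frame: (0.899 − 0.5522)/(1 − 0.899·0.5522) = 0.3468/0.5035722, so the relative speed is 0.68868c.
γ for this relative speed: γ = 1/√(1 − 0.47428) = 1.3792.
Ship A's interval is proper; time dilation gives Δt_B = γΔτ = 1.3792 × 36.6 days = 50.48 days.

50.48 days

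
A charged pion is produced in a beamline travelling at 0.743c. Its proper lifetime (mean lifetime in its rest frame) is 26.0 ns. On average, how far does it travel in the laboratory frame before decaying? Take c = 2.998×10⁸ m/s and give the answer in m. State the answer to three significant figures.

8.65 m

With β = 0.743, γ = 1/√(1 − 0.743²) = 1/√0.447951 = 1.4941.
Lab-frame lifetime: Δt = γτ = 1.4941 × 26.0 ns = 38.847 ns.
Distance: d = vΔt = 0.743 × 2.998×10⁸ m/s × 3.8847×10^-8 s = 8.65 m.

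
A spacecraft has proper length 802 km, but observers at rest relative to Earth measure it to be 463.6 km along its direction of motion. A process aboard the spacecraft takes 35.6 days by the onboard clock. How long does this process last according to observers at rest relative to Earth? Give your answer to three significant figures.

61.6 days

γ = L₀/L = 802/463.6 = 1.72994.
Δt = γΔτ = 1.72994 × 35.6 = 61.6 days.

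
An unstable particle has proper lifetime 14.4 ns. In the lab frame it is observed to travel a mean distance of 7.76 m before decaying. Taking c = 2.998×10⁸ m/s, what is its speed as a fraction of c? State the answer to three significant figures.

d = βγcτ ⇒ βγ = d/(cτ) = 7.760 m / (4.31712 m) = 1.7975.
β = (βγ)/√(1+(βγ)²) = 1.7975/√4.23101 = 0.874.

0.874c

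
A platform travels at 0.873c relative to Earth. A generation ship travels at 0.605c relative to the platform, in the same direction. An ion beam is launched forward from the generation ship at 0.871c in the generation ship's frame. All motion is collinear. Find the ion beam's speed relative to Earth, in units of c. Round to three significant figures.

0.998c

Apply u = (u'+v)/(1+u'v) twice. Ion beam in the platform frame: (0.871+0.605)/(1+0.871·0.605) = 1.476/1.526955 = 0.96663c.
That velocity, transformed to the rest frame of Earth: (0.96663+0.873)/(1+0.96663·0.873) = 1.83963/1.84386799 = 0.9977c.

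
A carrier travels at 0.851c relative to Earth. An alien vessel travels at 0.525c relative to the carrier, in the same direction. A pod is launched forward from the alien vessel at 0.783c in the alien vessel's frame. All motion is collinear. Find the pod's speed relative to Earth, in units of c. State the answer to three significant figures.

First combine the pod and alien vessel (S''→S'): u₁ = (0.783 + 0.525)/(1 + 0.783×0.525) = 1.308/1.411075 = 0.92695.
Then combine with the carrier (S'→S): u = (0.92695 + 0.851)/(1 + 0.92695×0.851) = 1.77795/1.78883445 = 0.99392.

0.994c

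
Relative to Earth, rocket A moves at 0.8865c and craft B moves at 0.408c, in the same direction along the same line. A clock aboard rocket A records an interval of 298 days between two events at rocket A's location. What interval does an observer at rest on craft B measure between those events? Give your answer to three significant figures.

450 days

Transform rocket A's velocity into craft B's frame: (0.8865 − 0.408)/(1 − 0.8865·0.408) = 0.4785/0.638308, so the relative speed is 0.74964c.
At |u| = 0.74964c, γ = (1 − 0.56196)^(−1/2) = 1.5109.
Rocket A's interval is proper; time dilation gives Δt_B = γΔτ = 1.5109 × 298 days = 450 days.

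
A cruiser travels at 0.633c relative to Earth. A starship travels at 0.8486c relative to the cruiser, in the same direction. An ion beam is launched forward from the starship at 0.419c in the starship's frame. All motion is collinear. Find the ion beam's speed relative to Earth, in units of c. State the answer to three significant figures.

0.985c

Apply u = (u'+v)/(1+u'v) twice. Ion beam in the cruiser frame: (0.419+0.8486)/(1+0.419·0.8486) = 1.2676/1.3555634 = 0.93511c.
That velocity, transformed to the rest frame of Earth: (0.93511+0.633)/(1+0.93511·0.633) = 1.56811/1.59192463 = 0.98504c.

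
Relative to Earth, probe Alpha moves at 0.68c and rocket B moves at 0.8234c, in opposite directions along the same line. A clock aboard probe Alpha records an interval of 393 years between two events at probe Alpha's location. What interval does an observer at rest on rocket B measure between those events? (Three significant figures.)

Speed of probe Alpha in rocket B's frame: u = (v_A + v_B)/(1 + v_A v_B/c²) = (0.68 + 0.8234)/(1 + 0.68×0.8234) = 1.5034/1.559912 = 0.96377; |u| = 0.96377c.
γ for this relative speed: γ = 1/√(1 − 0.928853) = 3.7491.
The clock on probe Alpha records proper time, so rocket B measures Δt = γΔτ = 3.7491 × 393 = 1470 years.

1470 years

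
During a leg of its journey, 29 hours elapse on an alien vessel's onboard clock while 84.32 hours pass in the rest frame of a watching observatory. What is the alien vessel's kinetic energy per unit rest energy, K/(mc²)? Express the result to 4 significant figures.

1.908

From Δt = γΔτ: γ = 84.32/29 = 2.90759.
Since K = (γ−1)mc², K/(mc²) = 2.90759 − 1 = 1.908.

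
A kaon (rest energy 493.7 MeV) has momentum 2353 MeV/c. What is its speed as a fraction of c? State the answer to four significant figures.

0.9787c

βγ = pc/(mc²) = 2353/493.7 = 4.7661.
Since γ² = 1 + (βγ)² = 23.7157, γ = √23.7157 = 4.86988, and β = (βγ)/γ = 4.7661/4.86988 = 0.9787.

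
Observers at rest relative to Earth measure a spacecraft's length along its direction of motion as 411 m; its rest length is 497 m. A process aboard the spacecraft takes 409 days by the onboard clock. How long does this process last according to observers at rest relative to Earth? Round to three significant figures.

495 days

Length contraction gives γ = L₀/L = 497/411 = 1.20925.
Δt = γΔτ = 1.20925 × 409 = 495 days.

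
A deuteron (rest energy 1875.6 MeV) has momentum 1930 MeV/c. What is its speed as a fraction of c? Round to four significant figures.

pc/(mc²) = 1930/1875.6 = 1.029 = βγ = β/√(1−β²).
So β² = x²/(1 + x²) with x = 1.029: x² = 1.05884, β² = 1.05884/2.05884 = 0.51429, β = 0.7171.

0.7171c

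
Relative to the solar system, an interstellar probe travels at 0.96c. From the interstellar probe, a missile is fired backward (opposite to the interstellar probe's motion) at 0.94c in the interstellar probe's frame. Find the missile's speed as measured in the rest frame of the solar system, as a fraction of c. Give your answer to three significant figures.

0.205c

In units of c, u = (u' + v)/(1 + u'v) with u' = −0.94 and v = 0.96.
Numerator: −0.94 + 0.96 = 0.02. Denominator: 1 + (−0.94)(0.96) = 0.0976.
u = 0.02/0.0976 = 0.20492, so the speed is 0.205c.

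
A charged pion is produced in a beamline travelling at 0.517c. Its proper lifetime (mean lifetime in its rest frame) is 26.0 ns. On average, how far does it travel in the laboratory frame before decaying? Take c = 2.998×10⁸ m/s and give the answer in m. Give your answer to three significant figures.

4.71 m

Lorentz factor: γ = (1 − 0.267289)^(−1/2) = 1.1682.
Lab-frame lifetime: Δt = γτ = 1.1682 × 26.0 ns = 30.373 ns.
Distance: d = vΔt = 0.517 × 2.998×10⁸ m/s × 3.0373×10^-8 s = 4.71 m.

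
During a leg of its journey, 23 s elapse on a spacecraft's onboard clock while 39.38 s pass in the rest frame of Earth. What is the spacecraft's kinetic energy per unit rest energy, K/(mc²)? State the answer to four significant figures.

The time-dilation ratio gives γ = 39.38/23 = 1.71217.
Since K = (γ−1)mc², K/(mc²) = 1.71217 − 1 = 0.7122.

0.7122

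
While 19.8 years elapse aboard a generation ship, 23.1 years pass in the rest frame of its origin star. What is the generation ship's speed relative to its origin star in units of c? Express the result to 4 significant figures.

γ = Δt/Δτ = 23.1/19.8 = 1.1667.
β = √(1 − 1/γ²) = √(1 − 0.734652) = √0.265348 = 0.5151.

0.5151c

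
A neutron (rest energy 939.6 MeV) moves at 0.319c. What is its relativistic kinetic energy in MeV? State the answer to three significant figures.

With β = 0.319, γ = 1/√(1 − 0.319²) = 1/√0.898239 = 1.055125.
Kinetic energy: K = (γ − 1)mc² = (1.055125 − 1) × 939.6 MeV = 0.055125 × 939.6 = 51.8 MeV.

51.8 MeV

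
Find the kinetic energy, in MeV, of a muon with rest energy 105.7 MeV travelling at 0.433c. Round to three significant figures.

γ = 1/√(1 − β²) = 1/√(1 − 0.187489) = 1/√0.812511 = 1/0.901394 = 1.10939.
Kinetic energy: K = (γ − 1)mc² = (1.10939 − 1) × 105.7 MeV = 0.10939 × 105.7 = 11.6 MeV.

11.6 MeV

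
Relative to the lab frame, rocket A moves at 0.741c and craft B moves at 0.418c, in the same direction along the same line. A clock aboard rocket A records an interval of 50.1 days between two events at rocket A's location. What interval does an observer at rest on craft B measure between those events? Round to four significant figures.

Transform rocket A's velocity into craft B's frame: (0.741 − 0.418)/(1 − 0.741·0.418) = 0.323/0.690262, so the relative speed is 0.46794c.
γ for this relative speed: γ = 1/√(1 − 0.218968) = 1.1315.
The clock on rocket A records proper time, so craft B measures Δt = γΔτ = 1.1315 × 50.1 = 56.69 days.

56.69 days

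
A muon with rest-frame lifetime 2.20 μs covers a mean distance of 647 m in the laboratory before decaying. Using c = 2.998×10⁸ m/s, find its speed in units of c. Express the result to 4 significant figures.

d = βγcτ ⇒ βγ = d/(cτ) = 647.0 m / (659.56 m) = 0.98096.
β = (βγ)/√(1+(βγ)²) = 0.98096/√1.962283 = 0.7003.

0.7003c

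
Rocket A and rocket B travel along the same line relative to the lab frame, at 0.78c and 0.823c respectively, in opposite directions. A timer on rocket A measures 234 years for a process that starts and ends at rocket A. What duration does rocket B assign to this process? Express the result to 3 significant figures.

Speed of rocket A in rocket B's frame: u = (v_A + v_B)/(1 + v_A v_B/c²) = (0.78 + 0.823)/(1 + 0.78×0.823) = 1.603/1.64194 = 0.97628; |u| = 0.97628c.
At |u| = 0.97628c, γ = (1 − 0.953123)^(−1/2) = 4.6187.
The clock on rocket A records proper time, so rocket B measures Δt = γΔτ = 4.6187 × 234 = 1080 years.

1080 years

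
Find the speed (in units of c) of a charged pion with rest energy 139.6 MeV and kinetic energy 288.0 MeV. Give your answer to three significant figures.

0.945c

γ = 1 + K/(mc²) = 1 + 288.0/139.6 = 3.063.
β = √(1 − 1/γ²) = √(1 − 0.106587) = √0.893413 = 0.945.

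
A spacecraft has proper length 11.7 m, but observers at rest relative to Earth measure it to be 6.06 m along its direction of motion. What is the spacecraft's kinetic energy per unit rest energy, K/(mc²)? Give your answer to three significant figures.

From L = L₀/γ: γ = 11.7/6.06 = 1.93069.
K/(mc²) = γ − 1 = 1.93069 − 1 = 0.931.

0.931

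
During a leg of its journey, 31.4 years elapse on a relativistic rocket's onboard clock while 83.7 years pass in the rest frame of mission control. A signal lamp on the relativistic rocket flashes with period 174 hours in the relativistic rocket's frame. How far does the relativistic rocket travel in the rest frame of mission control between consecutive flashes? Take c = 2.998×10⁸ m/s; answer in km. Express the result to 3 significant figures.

4.64×10^11 km

The time-dilation ratio gives γ = 83.7/31.4 = 2.66561.
β = √(1 − 1/γ²) = 0.92696. Lab-frame period = γτ = 2.66561×174 hours = 463.82 hours. Distance = βc × γτ = 0.92696 × 2.998×10⁸ m/s × 1669752 s = 4.6403×10^14 m = 4.64×10^11 km.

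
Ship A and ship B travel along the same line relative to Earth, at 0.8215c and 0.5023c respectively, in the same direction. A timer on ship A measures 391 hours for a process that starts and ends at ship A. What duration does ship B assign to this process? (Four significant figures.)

The velocity of ship A relative to ship B is (0.8215 − 0.5023)c / (1 − 0.8215×0.5023) = 0.54345c; relative speed 0.54345c.
γ for this relative speed: γ = 1/√(1 − 0.295338) = 1.1913.
Ship A's interval is proper; time dilation gives Δt_B = γΔτ = 1.1913 × 391 hours = 465.8 hours.

465.8 hours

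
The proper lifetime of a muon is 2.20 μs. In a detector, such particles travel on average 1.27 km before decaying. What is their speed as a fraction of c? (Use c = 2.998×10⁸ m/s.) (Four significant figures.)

0.8875c

d = βγcτ ⇒ βγ = d/(cτ) = 1270 m / (659.56 m) = 1.9255.
β = (βγ)/√(1+(βγ)²) = 1.9255/√4.70755 = 0.8875.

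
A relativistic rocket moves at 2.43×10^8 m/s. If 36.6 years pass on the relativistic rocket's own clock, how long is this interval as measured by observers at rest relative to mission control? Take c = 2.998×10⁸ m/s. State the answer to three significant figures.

62.5 years

β = v/c = (2.43×10^8 m/s)/(2.998×10⁸ m/s) = 0.81054.
β² = 0.6569750916, so γ = 1/√0.3430249084 = 1.7074.
The onboard clock measures proper time, so the interval in the rest frame of mission control is dilated: Δt = γ·Δτ = 1.7074 × 36.6 years = 62.5 years.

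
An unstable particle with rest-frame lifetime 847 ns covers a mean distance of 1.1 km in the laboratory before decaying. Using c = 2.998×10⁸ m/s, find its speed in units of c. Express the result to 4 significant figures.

0.9744c

Lab distance = (lab lifetime)·v = γτ·βc, so βγ = d/(cτ) = 1100/(2.998×10⁸ × 8.470×10^-7) = 4.3319.
With βγ = 4.3319: γ² = 1 + (βγ)² = 19.7654, and β = (βγ)/γ = 4.3319/4.44583 = 0.9744.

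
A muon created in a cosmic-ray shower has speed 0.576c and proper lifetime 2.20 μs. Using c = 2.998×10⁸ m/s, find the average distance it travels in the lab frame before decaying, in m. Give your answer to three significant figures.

Lorentz factor: γ = (1 − 0.331776)^(−1/2) = 1.2233.
Lab-frame lifetime: Δt = γτ = 1.2233 × 2.20 μs = 2.6913 μs.
Distance: d = vΔt = 0.576 × 2.998×10⁸ m/s × 2.6913×10^-6 s = 465 m.

465 m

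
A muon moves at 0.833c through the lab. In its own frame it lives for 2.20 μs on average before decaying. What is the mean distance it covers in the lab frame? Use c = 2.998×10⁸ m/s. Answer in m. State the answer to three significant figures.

γ = 1/√(1 − β²) = 1/√(1 − 0.693889) = 1/√0.306111 = 1/0.553273 = 1.8074.
Lab-frame lifetime: Δt = γτ = 1.8074 × 2.20 μs = 3.9763 μs.
Distance: d = vΔt = 0.833 × 2.998×10⁸ m/s × 3.9763×10^-6 s = 993 m.

993 m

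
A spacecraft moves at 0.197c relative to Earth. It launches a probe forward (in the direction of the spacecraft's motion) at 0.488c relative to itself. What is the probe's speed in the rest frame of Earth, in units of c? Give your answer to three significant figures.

In units of c, u = (u' + v)/(1 + u'v) with u' = 0.488 and v = 0.197.
Numerator: 0.488 + 0.197 = 0.685. Denominator: 1 + (0.488)(0.197) = 1.096136.
u = 0.685/1.096136 = 0.62492, so the speed is 0.625c.

0.625c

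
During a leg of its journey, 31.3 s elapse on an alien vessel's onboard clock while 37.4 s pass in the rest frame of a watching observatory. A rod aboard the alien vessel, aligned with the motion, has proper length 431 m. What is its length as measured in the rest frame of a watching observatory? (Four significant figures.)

γ = Δt/Δτ = 37.4/31.3 = 1.19489.
L = L₀/γ = 431/1.19489 = 360.7 m.

360.7 m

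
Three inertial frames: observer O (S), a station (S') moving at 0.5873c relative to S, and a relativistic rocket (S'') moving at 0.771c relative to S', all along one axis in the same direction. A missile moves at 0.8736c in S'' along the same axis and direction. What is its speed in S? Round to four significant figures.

Apply u = (u'+v)/(1+u'v) twice. Missile in the station frame: (0.8736+0.771)/(1+0.8736·0.771) = 1.6446/1.6735456 = 0.9827c.
That velocity, transformed to the rest frame of observer O: (0.9827+0.5873)/(1+0.9827·0.5873) = 1.57/1.57713971 = 0.99547c.

0.9955c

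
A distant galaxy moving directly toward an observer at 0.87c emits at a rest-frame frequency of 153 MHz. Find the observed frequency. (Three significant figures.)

Relativistic Doppler (source moving toward): f_obs = f_src · √((1+β)/(1−β)).
With β = 0.87: factor = √(1.87/0.13) = 3.7927.
f_obs = 153 × 3.7927 = 580 MHz.

580 MHz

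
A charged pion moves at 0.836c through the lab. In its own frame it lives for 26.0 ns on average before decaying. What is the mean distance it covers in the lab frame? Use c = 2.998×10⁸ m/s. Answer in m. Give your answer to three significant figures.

11.9 m

With β = 0.836, γ = 1/√(1 − 0.836²) = 1/√0.301104 = 1.8224.
Lab-frame lifetime: Δt = γτ = 1.8224 × 26.0 ns = 47.382 ns.
Distance: d = vΔt = 0.836 × 2.998×10⁸ m/s × 4.7382×10^-8 s = 11.9 m.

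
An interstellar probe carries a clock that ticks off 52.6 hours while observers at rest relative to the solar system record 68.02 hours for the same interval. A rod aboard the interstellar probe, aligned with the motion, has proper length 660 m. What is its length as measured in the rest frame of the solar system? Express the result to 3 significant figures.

510 m

γ = Δt/Δτ = 68.02/52.6 = 1.29316.
The rod contracts by the same γ: 660 m / 1.29316 = 510 m.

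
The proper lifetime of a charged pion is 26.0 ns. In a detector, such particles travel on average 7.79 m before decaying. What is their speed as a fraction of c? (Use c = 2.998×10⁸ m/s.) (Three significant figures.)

0.707c

Let x = d/(cτ) = 7.790 m / (2.998×10⁸ m/s × 2.600×10^-8 s) = 0.99938. Since d = βγcτ, x = βγ = β/√(1−β²).
Solving: β² = x²/(1+x²) = 0.99876/1.99876 = 0.49969, so β = 0.707.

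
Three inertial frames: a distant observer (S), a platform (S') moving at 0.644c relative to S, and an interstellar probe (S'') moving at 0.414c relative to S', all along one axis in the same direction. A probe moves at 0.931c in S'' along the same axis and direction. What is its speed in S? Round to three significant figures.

0.994c

Apply u = (u'+v)/(1+u'v) twice. Probe in the platform frame: (0.931+0.414)/(1+0.931·0.414) = 1.345/1.385434 = 0.97081c.
That velocity, transformed to the rest frame of a distant observer: (0.97081+0.644)/(1+0.97081·0.644) = 1.61481/1.62520164 = 0.99361c.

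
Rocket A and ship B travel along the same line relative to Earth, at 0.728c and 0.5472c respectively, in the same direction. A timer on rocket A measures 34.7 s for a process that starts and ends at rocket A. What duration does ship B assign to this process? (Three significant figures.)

36.4 s

Speed of rocket A in ship B's frame: u = (v_A − v_B)/(1 − v_A v_B/c²) = (0.728 − 0.5472)/(1 − 0.728×0.5472) = 0.1808/0.6016384 = 0.30051; |u| = 0.30051c.
At |u| = 0.30051c, γ = (1 − 0.0903063)^(−1/2) = 1.0485.
Rocket A's interval is proper; time dilation gives Δt_B = γΔτ = 1.0485 × 34.7 s = 36.4 s.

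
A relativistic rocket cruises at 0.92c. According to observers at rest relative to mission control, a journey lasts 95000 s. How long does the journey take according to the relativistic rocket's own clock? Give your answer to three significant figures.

37200 s

With β = 0.92, γ = 1/√(1 − 0.92²) = 1/√0.1536 = 2.5516.
The relativistic rocket's clock runs slow as seen from mission control, so Δτ = Δt/γ = 95000/2.5516 = 37200 s.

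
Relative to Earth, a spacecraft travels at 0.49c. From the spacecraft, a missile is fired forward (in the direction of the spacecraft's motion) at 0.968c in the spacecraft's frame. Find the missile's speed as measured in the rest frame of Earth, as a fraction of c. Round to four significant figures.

0.9889c

Relativistic velocity addition: u = (u' + v)/(1 + u'v/c²), with u' = 0.968c and v = 0.49c.
Numerator: 0.968 + 0.49 = 1.458. Denominator: 1 + (0.968)(0.49) = 1.47432.
u = 1.458/1.47432 = 0.98893, so the speed is 0.9889c.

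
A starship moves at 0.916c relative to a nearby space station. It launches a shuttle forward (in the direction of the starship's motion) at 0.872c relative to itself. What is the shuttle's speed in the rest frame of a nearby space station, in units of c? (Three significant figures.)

0.994c

Relativistic velocity addition: u = (u' + v)/(1 + u'v/c²), with u' = 0.872c and v = 0.916c.
Numerator: 0.872 + 0.916 = 1.788. Denominator: 1 + (0.872)(0.916) = 1.798752.
u = 1.788/1.798752 = 0.99402, so the speed is 0.994c.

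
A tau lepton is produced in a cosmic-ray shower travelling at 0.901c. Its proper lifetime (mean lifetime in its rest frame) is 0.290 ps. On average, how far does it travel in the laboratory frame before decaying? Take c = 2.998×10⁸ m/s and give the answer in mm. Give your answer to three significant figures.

0.181 mm

γ = 1/√(1 − β²) = 1/√(1 − 0.811801) = 1/√0.188199 = 1/0.433819 = 2.3051.
Lab-frame lifetime: Δt = γτ = 2.3051 × 0.290 ps = 0.66848 ps.
Distance: d = vΔt = 0.901 × 2.998×10⁸ m/s × 6.6848×10^-13 s = 1.81×10^-4 m = 0.181 mm.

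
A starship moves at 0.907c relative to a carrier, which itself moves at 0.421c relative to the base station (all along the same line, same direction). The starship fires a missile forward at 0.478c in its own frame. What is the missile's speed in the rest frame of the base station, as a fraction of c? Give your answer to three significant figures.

Apply u = (u'+v)/(1+u'v) twice. Missile in the carrier frame: (0.478+0.907)/(1+0.478·0.907) = 1.385/1.433546 = 0.96614c.
That velocity, transformed to the rest frame of the base station: (0.96614+0.421)/(1+0.96614·0.421) = 1.38714/1.40674494 = 0.98606c.

0.986c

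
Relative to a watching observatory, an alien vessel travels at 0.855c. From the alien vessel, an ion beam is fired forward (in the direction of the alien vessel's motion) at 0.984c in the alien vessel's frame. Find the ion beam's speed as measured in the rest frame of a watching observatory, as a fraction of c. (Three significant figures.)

Relativistic velocity addition: u = (u' + v)/(1 + u'v/c²), with u' = 0.984c and v = 0.855c.
Numerator: 0.984 + 0.855 = 1.839. Denominator: 1 + (0.984)(0.855) = 1.84132.
u = 1.839/1.84132 = 0.99874, so the speed is 0.999c.

0.999c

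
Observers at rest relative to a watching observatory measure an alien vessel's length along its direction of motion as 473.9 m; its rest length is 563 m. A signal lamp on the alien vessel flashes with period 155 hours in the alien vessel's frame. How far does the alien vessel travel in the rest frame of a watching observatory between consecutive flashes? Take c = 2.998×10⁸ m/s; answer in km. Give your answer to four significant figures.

1.073×10^11 km

From L = L₀/γ: γ = 563/473.9 = 1.18801.
β = √(1 − 1/γ²) = 0.53988. Lab-frame period = γτ = 1.18801×155 hours = 184.14 hours. Distance = βc × γτ = 0.53988 × 2.998×10⁸ m/s × 662904 s = 1.0730×10^14 m = 1.073×10^11 km.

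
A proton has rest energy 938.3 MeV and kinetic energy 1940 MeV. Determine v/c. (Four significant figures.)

K = (γ−1)mc², so γ = 1 + 1940/938.3 = 3.0676.
Then v/c = √(1 − γ⁻²) = √(1 − 0.106268) = √0.893732 = 0.9454.

0.9454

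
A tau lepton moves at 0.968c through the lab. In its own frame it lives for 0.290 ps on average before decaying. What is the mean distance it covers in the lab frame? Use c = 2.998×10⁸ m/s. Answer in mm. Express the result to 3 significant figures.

0.335 mm

With β = 0.968, γ = 1/√(1 − 0.968²) = 1/√0.062976 = 3.9849.
Lab-frame lifetime: Δt = γτ = 3.9849 × 0.290 ps = 1.1556 ps.
Distance: d = vΔt = 0.968 × 2.998×10⁸ m/s × 1.1556×10^-12 s = 3.35×10^-4 m = 0.335 mm.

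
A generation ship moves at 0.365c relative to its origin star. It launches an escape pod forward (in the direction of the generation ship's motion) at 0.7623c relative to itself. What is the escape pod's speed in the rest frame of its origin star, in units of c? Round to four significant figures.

Relativistic velocity addition: u = (u' + v)/(1 + u'v/c²), with u' = 0.7623c and v = 0.365c.
Numerator: 0.7623 + 0.365 = 1.1273. Denominator: 1 + (0.7623)(0.365) = 1.2782395.
u = 1.1273/1.2782395 = 0.88192, so the speed is 0.8819c.

0.8819c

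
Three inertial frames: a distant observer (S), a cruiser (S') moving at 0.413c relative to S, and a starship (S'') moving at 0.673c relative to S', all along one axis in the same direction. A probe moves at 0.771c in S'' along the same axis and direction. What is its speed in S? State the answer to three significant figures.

0.979c

Apply u = (u'+v)/(1+u'v) twice. Probe in the cruiser frame: (0.771+0.673)/(1+0.771·0.673) = 1.444/1.518883 = 0.9507c.
That velocity, transformed to the rest frame of a distant observer: (0.9507+0.413)/(1+0.9507·0.413) = 1.3637/1.3926391 = 0.97922c.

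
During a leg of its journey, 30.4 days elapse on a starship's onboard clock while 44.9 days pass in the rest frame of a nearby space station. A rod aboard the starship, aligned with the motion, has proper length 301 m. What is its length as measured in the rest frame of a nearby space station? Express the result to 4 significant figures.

From Δt = γΔτ: γ = 44.9/30.4 = 1.47697.
The rod contracts by the same γ: 301 m / 1.47697 = 203.8 m.

203.8 m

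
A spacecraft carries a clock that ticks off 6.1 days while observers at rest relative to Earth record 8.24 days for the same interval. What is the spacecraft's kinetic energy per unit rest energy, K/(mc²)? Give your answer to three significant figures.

0.351

The time-dilation ratio gives γ = 8.24/6.1 = 1.35082.
Since K = (γ−1)mc², K/(mc²) = 1.35082 − 1 = 0.351.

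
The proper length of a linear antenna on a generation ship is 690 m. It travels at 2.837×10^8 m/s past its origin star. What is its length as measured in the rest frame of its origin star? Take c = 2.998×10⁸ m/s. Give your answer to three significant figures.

223 m

β = v/c = (2.837×10^8 m/s)/(2.998×10⁸ m/s) = 0.946298.
γ = 1/√(1 − β²) = 1/√(1 − 0.8954799) = 1/√0.1045201 = 1/0.323296 = 3.0931.
Length contraction: L = L₀/γ = 690/3.0931 = 223 m.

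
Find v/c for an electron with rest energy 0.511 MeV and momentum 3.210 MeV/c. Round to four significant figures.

pc/(mc²) = 3.210/0.511 = 6.2818 = βγ = β/√(1−β²).
So β² = x²/(1 + x²) with x = 6.2818: x² = 39.461, β² = 39.461/40.461 = 0.975285, β = 0.9876.

0.9876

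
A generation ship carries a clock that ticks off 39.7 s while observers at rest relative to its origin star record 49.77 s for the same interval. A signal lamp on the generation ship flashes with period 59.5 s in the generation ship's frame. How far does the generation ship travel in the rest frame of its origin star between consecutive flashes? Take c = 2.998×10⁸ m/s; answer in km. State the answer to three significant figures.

1.35×10^7 km

The time-dilation ratio gives γ = 49.77/39.7 = 1.25365.
β = √(1 − 1/γ²) = 0.60309. Lab-frame period = γτ = 1.25365×59.5 s = 74.592 s. Distance = βc × γτ = 0.60309 × 2.998×10⁸ m/s × 74.592 s = 1.3487×10^10 m = 1.35×10^7 km.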